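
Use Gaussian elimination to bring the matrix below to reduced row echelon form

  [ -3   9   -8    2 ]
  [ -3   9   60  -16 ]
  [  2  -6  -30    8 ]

R1 → -1/3·R1
  [  1  -3  8/3  -2/3 ]
  [ -3   9   60   -16 ]
  [  2  -6  -30     8 ]
R2 → R2 + 3·R1
  [ 1  -3  8/3  -2/3 ]
  [ 0   0   68   -18 ]
  [ 2  -6  -30     8 ]
R3 → R3 − 2·R1
  [ 1  -3     8/3  -2/3 ]
  [ 0   0      68   -18 ]
  [ 0   0  -106/3  28/3 ]
R2 → 1/68·R2
  [ 1  -3     8/3   -2/3 ]
  [ 0   0       1  -9/34 ]
  [ 0   0  -106/3   28/3 ]
R3 → R3 + 106/3·R2
  [ 1  -3  8/3   -2/3 ]
  [ 0   0    1  -9/34 ]
  [ 0   0    0  -1/51 ]
R3 → -51·R3
  [ 1  -3  8/3   -2/3 ]
  [ 0   0    1  -9/34 ]
  [ 0   0    0      1 ]
R2 → R2 + 9/34·R3
  [ 1  -3  8/3  -2/3 ]
  [ 0   0    1     0 ]
  [ 0   0    0     1 ]
R1 → R1 + 2/3·R3
  [ 1  -3  8/3  0 ]
  [ 0   0    1  0 ]
  [ 0   0    0  1 ]
R1 → R1 − 8/3·R2
  [ 1  -3  0  0 ]
  [ 0   0  1  0 ]
  [ 0   0  0  1 ]

[[1, -3, 0, 0], [0, 0, 1, 0], [0, 0, 0, 1]]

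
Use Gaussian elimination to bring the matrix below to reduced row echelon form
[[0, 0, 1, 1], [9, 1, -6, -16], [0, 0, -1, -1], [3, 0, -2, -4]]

[[1, 0, 0, -2/3], [0, 1, 0, -4], [0, 0, 1, 1], [0, 0, 0, 0]]

Swap R1 and R2.
  [ 9  1  -6  -16 ]
  [ 0  0   1    1 ]
  [ 0  0  -1   -1 ]
  [ 3  0  -2   -4 ]
Multiply R1 by 1/9.
  [ 1  1/9  -2/3  -16/9 ]
  [ 0    0     1      1 ]
  [ 0    0    -1     -1 ]
  [ 3    0    -2     -4 ]
Subtract 3 times R1 from R4.
  [ 1   1/9  -2/3  -16/9 ]
  [ 0     0     1      1 ]
  [ 0     0    -1     -1 ]
  [ 0  -1/3     0    4/3 ]
Swap R2 and R4.
  [ 1   1/9  -2/3  -16/9 ]
  [ 0  -1/3     0    4/3 ]
  [ 0     0    -1     -1 ]
  [ 0     0     1      1 ]
Multiply R2 by -3.
  [ 1  1/9  -2/3  -16/9 ]
  [ 0    1     0     -4 ]
  [ 0    0    -1     -1 ]
  [ 0    0     1      1 ]
Multiply R3 by -1.
  [ 1  1/9  -2/3  -16/9 ]
  [ 0    1     0     -4 ]
  [ 0    0     1      1 ]
  [ 0    0     1      1 ]
Subtract R3 from R4.
  [ 1  1/9  -2/3  -16/9 ]
  [ 0    1     0     -4 ]
  [ 0    0     1      1 ]
  [ 0    0     0      0 ]
Add 2/3 times R3 to R1.
  [ 1  1/9  0  -10/9 ]
  [ 0    1  0     -4 ]
  [ 0    0  1      1 ]
  [ 0    0  0      0 ]
Subtract 1/9 times R2 from R1.
  [ 1  0  0  -2/3 ]
  [ 0  1  0    -4 ]
  [ 0  0  1     1 ]
  [ 0  0  0     0 ]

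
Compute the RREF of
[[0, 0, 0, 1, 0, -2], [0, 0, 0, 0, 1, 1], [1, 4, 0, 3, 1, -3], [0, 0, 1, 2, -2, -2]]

[[1, 4, 0, 0, 0, 2], [0, 0, 1, 0, 0, 4], [0, 0, 0, 1, 0, -2], [0, 0, 0, 0, 1, 1]]

Swap R1 and R3.
  [ 1  4  0  3   1  -3 ]
  [ 0  0  0  0   1   1 ]
  [ 0  0  0  1   0  -2 ]
  [ 0  0  1  2  -2  -2 ]
Swap R2 and R4.
  [ 1  4  0  3   1  -3 ]
  [ 0  0  1  2  -2  -2 ]
  [ 0  0  0  1   0  -2 ]
  [ 0  0  0  0   1   1 ]
Add 2 times R4 to R2.
  [ 1  4  0  3  1  -3 ]
  [ 0  0  1  2  0   0 ]
  [ 0  0  0  1  0  -2 ]
  [ 0  0  0  0  1   1 ]
Subtract R4 from R1.
  [ 1  4  0  3  0  -4 ]
  [ 0  0  1  2  0   0 ]
  [ 0  0  0  1  0  -2 ]
  [ 0  0  0  0  1   1 ]
Subtract 2 times R3 from R2.
  [ 1  4  0  3  0  -4 ]
  [ 0  0  1  0  0   4 ]
  [ 0  0  0  1  0  -2 ]
  [ 0  0  0  0  1   1 ]
Subtract 3 times R3 from R1.
  [ 1  4  0  0  0   2 ]
  [ 0  0  1  0  0   4 ]
  [ 0  0  0  1  0  -2 ]
  [ 0  0  0  0  1   1 ]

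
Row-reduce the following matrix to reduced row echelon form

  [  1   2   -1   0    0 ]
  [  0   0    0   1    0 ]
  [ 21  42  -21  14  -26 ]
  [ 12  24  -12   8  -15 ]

Subtract 21 times ρ1 from ρ3.
  [  1   2   -1   0    0 ]
  [  0   0    0   1    0 ]
  [  0   0    0  14  -26 ]
  [ 12  24  -12   8  -15 ]
Subtract 12 times ρ1 from ρ4.
  [ 1  2  -1   0    0 ]
  [ 0  0   0   1    0 ]
  [ 0  0   0  14  -26 ]
  [ 0  0   0   8  -15 ]
Subtract 14 times ρ2 from ρ3.
  [ 1  2  -1  0    0 ]
  [ 0  0   0  1    0 ]
  [ 0  0   0  0  -26 ]
  [ 0  0   0  8  -15 ]
Subtract 8 times ρ2 from ρ4.
  [ 1  2  -1  0    0 ]
  [ 0  0   0  1    0 ]
  [ 0  0   0  0  -26 ]
  [ 0  0   0  0  -15 ]
Multiply ρ3 by -1/26.
  [ 1  2  -1  0    0 ]
  [ 0  0   0  1    0 ]
  [ 0  0   0  0    1 ]
  [ 0  0   0  0  -15 ]
Add 15 times ρ3 to ρ4.
  [ 1  2  -1  0  0 ]
  [ 0  0   0  1  0 ]
  [ 0  0   0  0  1 ]
  [ 0  0   0  0  0 ]

[[1, 2, -1, 0, 0], [0, 0, 0, 1, 0], [0, 0, 0, 0, 1], [0, 0, 0, 0, 0]]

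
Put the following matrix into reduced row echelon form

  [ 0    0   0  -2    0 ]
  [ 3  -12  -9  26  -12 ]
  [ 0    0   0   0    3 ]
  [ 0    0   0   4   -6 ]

Swap R1 and R2.
  [ 3  -12  -9  26  -12 ]
  [ 0    0   0  -2    0 ]
  [ 0    0   0   0    3 ]
  [ 0    0   0   4   -6 ]
Multiply R1 by 1/3.
  [ 1  -4  -3  26/3  -4 ]
  [ 0   0   0    -2   0 ]
  [ 0   0   0     0   3 ]
  [ 0   0   0     4  -6 ]
Multiply R2 by -1/2.
  [ 1  -4  -3  26/3  -4 ]
  [ 0   0   0     1   0 ]
  [ 0   0   0     0   3 ]
  [ 0   0   0     4  -6 ]
Subtract 4 times R2 from R4.
  [ 1  -4  -3  26/3  -4 ]
  [ 0   0   0     1   0 ]
  [ 0   0   0     0   3 ]
  [ 0   0   0     0  -6 ]
Multiply R3 by 1/3.
  [ 1  -4  -3  26/3  -4 ]
  [ 0   0   0     1   0 ]
  [ 0   0   0     0   1 ]
  [ 0   0   0     0  -6 ]
Add 6 times R3 to R4.
  [ 1  -4  -3  26/3  -4 ]
  [ 0   0   0     1   0 ]
  [ 0   0   0     0   1 ]
  [ 0   0   0     0   0 ]
Add 4 times R3 to R1.
  [ 1  -4  -3  26/3  0 ]
  [ 0   0   0     1  0 ]
  [ 0   0   0     0  1 ]
  [ 0   0   0     0  0 ]
Subtract 26/3 times R2 from R1.
  [ 1  -4  -3  0  0 ]
  [ 0   0   0  1  0 ]
  [ 0   0   0  0  1 ]
  [ 0   0   0  0  0 ]

[[1, -4, -3, 0, 0], [0, 0, 0, 1, 0], [0, 0, 0, 0, 1], [0, 0, 0, 0, 0]]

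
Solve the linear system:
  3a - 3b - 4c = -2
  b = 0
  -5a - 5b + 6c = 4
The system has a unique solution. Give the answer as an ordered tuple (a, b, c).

Form the augmented matrix and row-reduce:
  [  3  -3  -4  |  -2 ]
  [  0   1   0  |   0 ]
  [ -5  -5   6  |   4 ]
Multiply r1 by 1/3.
  [  1  -1  -4/3  |  -2/3 ]
  [  0   1     0  |     0 ]
  [ -5  -5     6  |     4 ]
Add 5 times r1 to r3.
  [ 1   -1  -4/3  |  -2/3 ]
  [ 0    1     0  |     0 ]
  [ 0  -10  -2/3  |   2/3 ]
Add 10 times r2 to r3.
  [ 1  -1  -4/3  |  -2/3 ]
  [ 0   1     0  |     0 ]
  [ 0   0  -2/3  |   2/3 ]
Multiply r3 by -3/2.
  [ 1  -1  -4/3  |  -2/3 ]
  [ 0   1     0  |     0 ]
  [ 0   0     1  |    -1 ]
Add 4/3 times r3 to r1.
  [ 1  -1  0  |  -2 ]
  [ 0   1  0  |   0 ]
  [ 0   0  1  |  -1 ]
Add r2 to r1.
  [ 1  0  0  |  -2 ]
  [ 0  1  0  |   0 ]
  [ 0  0  1  |  -1 ]
Reading off the last column: a = -2, b = 0, c = -1.

(-2, 0, -1)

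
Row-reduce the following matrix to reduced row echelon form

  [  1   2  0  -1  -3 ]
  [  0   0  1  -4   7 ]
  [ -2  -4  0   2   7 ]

[[1, 2, 0, -1, 0], [0, 0, 1, -4, 0], [0, 0, 0, 0, 1]]

R3 -> R3 + 2·R1
  [ 1  2  0  -1  -3 ]
  [ 0  0  1  -4   7 ]
  [ 0  0  0   0   1 ]
R2 -> R2 − 7·R3
  [ 1  2  0  -1  -3 ]
  [ 0  0  1  -4   0 ]
  [ 0  0  0   0   1 ]
R1 -> R1 + 3·R3
  [ 1  2  0  -1  0 ]
  [ 0  0  1  -4  0 ]
  [ 0  0  0   0  1 ]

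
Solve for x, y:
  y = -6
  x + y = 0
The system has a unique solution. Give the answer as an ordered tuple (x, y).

Form the augmented matrix and row-reduce:
  [ 0  1  |  -6 ]
  [ 1  1  |   0 ]
R1 <-> R2
  [ 1  1  |   0 ]
  [ 0  1  |  -6 ]
R1 -> R1 − R2
  [ 1  0  |   6 ]
  [ 0  1  |  -6 ]
Reading off the last column: x = 6, y = -6.

(6, -6)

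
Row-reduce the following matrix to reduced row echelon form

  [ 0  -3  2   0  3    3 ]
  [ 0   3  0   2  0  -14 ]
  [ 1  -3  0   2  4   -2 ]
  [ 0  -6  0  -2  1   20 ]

Swap R1 and R3.
Multiply R2 by 1/3.
Add 3 times R2 to R3.
Add 6 times R2 to R4.
Multiply R3 by 1/2.
Multiply R4 by 1/2.
Subtract R4 from R3.
Subtract 2/3 times R4 from R2.
Subtract 2 times R4 from R1.
Add 3 times R2 to R1.

[[1, 0, 0, 0, 2, 0], [0, 1, 0, 0, -1/3, -2], [0, 0, 1, 0, 1, -3/2], [0, 0, 0, 1, 1/2, -4]]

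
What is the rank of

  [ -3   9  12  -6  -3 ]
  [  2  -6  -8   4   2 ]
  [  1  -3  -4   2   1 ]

R1 ← -1/3·R1
R2 ← R2 − 2·R1
R3 ← R3 − R1
The reduced form has 1 nonzero row.

rank = 1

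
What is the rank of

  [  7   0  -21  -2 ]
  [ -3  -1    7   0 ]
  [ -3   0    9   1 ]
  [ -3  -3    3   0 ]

ρ1 ← 1/7·ρ1
  [  1   0  -3  -2/7 ]
  [ -3  -1   7     0 ]
  [ -3   0   9     1 ]
  [ -3  -3   3     0 ]
ρ2 ← ρ2 + 3·ρ1
  [  1   0  -3  -2/7 ]
  [  0  -1  -2  -6/7 ]
  [ -3   0   9     1 ]
  [ -3  -3   3     0 ]
ρ3 ← ρ3 + 3·ρ1
  [  1   0  -3  -2/7 ]
  [  0  -1  -2  -6/7 ]
  [  0   0   0   1/7 ]
  [ -3  -3   3     0 ]
ρ4 ← ρ4 + 3·ρ1
  [ 1   0  -3  -2/7 ]
  [ 0  -1  -2  -6/7 ]
  [ 0   0   0   1/7 ]
  [ 0  -3  -6  -6/7 ]
ρ2 ← -1·ρ2
  [ 1   0  -3  -2/7 ]
  [ 0   1   2   6/7 ]
  [ 0   0   0   1/7 ]
  [ 0  -3  -6  -6/7 ]
ρ4 ← ρ4 + 3·ρ2
  [ 1  0  -3  -2/7 ]
  [ 0  1   2   6/7 ]
  [ 0  0   0   1/7 ]
  [ 0  0   0  12/7 ]
ρ3 ← 7·ρ3
  [ 1  0  -3  -2/7 ]
  [ 0  1   2   6/7 ]
  [ 0  0   0     1 ]
  [ 0  0   0  12/7 ]
ρ4 ← ρ4 − 12/7·ρ3
  [ 1  0  -3  -2/7 ]
  [ 0  1   2   6/7 ]
  [ 0  0   0     1 ]
  [ 0  0   0     0 ]
ρ2 ← ρ2 − 6/7·ρ3
  [ 1  0  -3  -2/7 ]
  [ 0  1   2     0 ]
  [ 0  0   0     1 ]
  [ 0  0   0     0 ]
ρ1 ← ρ1 + 2/7·ρ3
  [ 1  0  -3  0 ]
  [ 0  1   2  0 ]
  [ 0  0   0  1 ]
  [ 0  0   0  0 ]
The reduced form has 3 nonzero rows.

rank = 3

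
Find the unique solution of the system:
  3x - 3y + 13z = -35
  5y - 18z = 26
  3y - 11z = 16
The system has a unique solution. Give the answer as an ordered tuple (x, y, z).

(-5, -2, -2)

Form the augmented matrix and row-reduce:
  [ 3  -3   13  |  -35 ]
  [ 0   5  -18  |   26 ]
  [ 0   3  -11  |   16 ]
ρ1 ← 1/3·ρ1
ρ2 ← 1/5·ρ2
ρ3 ← ρ3 − 3·ρ2
ρ3 ← -5·ρ3
ρ2 ← ρ2 + 18/5·ρ3
ρ1 ← ρ1 − 13/3·ρ3
ρ1 ← ρ1 + ρ2
Reading off the last column: x = -5, y = -2, z = -2.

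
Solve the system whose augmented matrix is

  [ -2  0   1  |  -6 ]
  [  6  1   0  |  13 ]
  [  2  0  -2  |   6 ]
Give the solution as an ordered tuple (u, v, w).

R1 -> -1/2·R1
  [ 1  0  -1/2  |   3 ]
  [ 6  1     0  |  13 ]
  [ 2  0    -2  |   6 ]
R2 -> R2 − 6·R1
  [ 1  0  -1/2  |   3 ]
  [ 0  1     3  |  -5 ]
  [ 2  0    -2  |   6 ]
R3 -> R3 − 2·R1
  [ 1  0  -1/2  |   3 ]
  [ 0  1     3  |  -5 ]
  [ 0  0    -1  |   0 ]
R3 -> -1·R3
  [ 1  0  -1/2  |   3 ]
  [ 0  1     3  |  -5 ]
  [ 0  0     1  |   0 ]
R2 -> R2 − 3·R3
  [ 1  0  -1/2  |   3 ]
  [ 0  1     0  |  -5 ]
  [ 0  0     1  |   0 ]
R1 -> R1 + 1/2·R3
  [ 1  0  0  |   3 ]
  [ 0  1  0  |  -5 ]
  [ 0  0  1  |   0 ]
Reading off the last column: u = 3, v = -5, w = 0.

(3, -5, 0)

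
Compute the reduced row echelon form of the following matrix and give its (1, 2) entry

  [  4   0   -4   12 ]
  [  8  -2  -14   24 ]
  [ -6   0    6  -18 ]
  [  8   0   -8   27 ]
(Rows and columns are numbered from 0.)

r1 ← 1/4·r1
  [  1   0   -1    3 ]
  [  8  -2  -14   24 ]
  [ -6   0    6  -18 ]
  [  8   0   -8   27 ]
r2 ← r2 − 8·r1
  [  1   0  -1    3 ]
  [  0  -2  -6    0 ]
  [ -6   0   6  -18 ]
  [  8   0  -8   27 ]
r3 ← r3 + 6·r1
  [ 1   0  -1   3 ]
  [ 0  -2  -6   0 ]
  [ 0   0   0   0 ]
  [ 8   0  -8  27 ]
r4 ← r4 − 8·r1
  [ 1   0  -1  3 ]
  [ 0  -2  -6  0 ]
  [ 0   0   0  0 ]
  [ 0   0   0  3 ]
r2 ← -1/2·r2
  [ 1  0  -1  3 ]
  [ 0  1   3  0 ]
  [ 0  0   0  0 ]
  [ 0  0   0  3 ]
r3 <-> r4
  [ 1  0  -1  3 ]
  [ 0  1   3  0 ]
  [ 0  0   0  3 ]
  [ 0  0   0  0 ]
r3 ← 1/3·r3
  [ 1  0  -1  3 ]
  [ 0  1   3  0 ]
  [ 0  0   0  1 ]
  [ 0  0   0  0 ]
r1 ← r1 − 3·r3
  [ 1  0  -1  0 ]
  [ 0  1   3  0 ]
  [ 0  0   0  1 ]
  [ 0  0   0  0 ]

3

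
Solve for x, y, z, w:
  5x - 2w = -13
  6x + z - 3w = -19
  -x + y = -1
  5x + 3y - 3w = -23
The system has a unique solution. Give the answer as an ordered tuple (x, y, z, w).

(-1, -2, -1, 4)

Form the augmented matrix and row-reduce:
  [  5  0  0  -2  |  -13 ]
  [  6  0  1  -3  |  -19 ]
  [ -1  1  0   0  |   -1 ]
  [  5  3  0  -3  |  -23 ]
R1 ← 1/5·R1
  [  1  0  0  -2/5  |  -13/5 ]
  [  6  0  1    -3  |    -19 ]
  [ -1  1  0     0  |     -1 ]
  [  5  3  0    -3  |    -23 ]
R2 ← R2 − 6·R1
  [  1  0  0  -2/5  |  -13/5 ]
  [  0  0  1  -3/5  |  -17/5 ]
  [ -1  1  0     0  |     -1 ]
  [  5  3  0    -3  |    -23 ]
R3 ← R3 + R1
  [ 1  0  0  -2/5  |  -13/5 ]
  [ 0  0  1  -3/5  |  -17/5 ]
  [ 0  1  0  -2/5  |  -18/5 ]
  [ 5  3  0    -3  |    -23 ]
R4 ← R4 − 5·R1
  [ 1  0  0  -2/5  |  -13/5 ]
  [ 0  0  1  -3/5  |  -17/5 ]
  [ 0  1  0  -2/5  |  -18/5 ]
  [ 0  3  0    -1  |    -10 ]
R2 <-> R3
  [ 1  0  0  -2/5  |  -13/5 ]
  [ 0  1  0  -2/5  |  -18/5 ]
  [ 0  0  1  -3/5  |  -17/5 ]
  [ 0  3  0    -1  |    -10 ]
R4 ← R4 − 3·R2
  [ 1  0  0  -2/5  |  -13/5 ]
  [ 0  1  0  -2/5  |  -18/5 ]
  [ 0  0  1  -3/5  |  -17/5 ]
  [ 0  0  0   1/5  |    4/5 ]
R4 ← 5·R4
  [ 1  0  0  -2/5  |  -13/5 ]
  [ 0  1  0  -2/5  |  -18/5 ]
  [ 0  0  1  -3/5  |  -17/5 ]
  [ 0  0  0     1  |      4 ]
R3 ← R3 + 3/5·R4
  [ 1  0  0  -2/5  |  -13/5 ]
  [ 0  1  0  -2/5  |  -18/5 ]
  [ 0  0  1     0  |     -1 ]
  [ 0  0  0     1  |      4 ]
R2 ← R2 + 2/5·R4
  [ 1  0  0  -2/5  |  -13/5 ]
  [ 0  1  0     0  |     -2 ]
  [ 0  0  1     0  |     -1 ]
  [ 0  0  0     1  |      4 ]
R1 ← R1 + 2/5·R4
  [ 1  0  0  0  |  -1 ]
  [ 0  1  0  0  |  -2 ]
  [ 0  0  1  0  |  -1 ]
  [ 0  0  0  1  |   4 ]
Reading off the last column: x = -1, y = -2, z = -1, w = 4.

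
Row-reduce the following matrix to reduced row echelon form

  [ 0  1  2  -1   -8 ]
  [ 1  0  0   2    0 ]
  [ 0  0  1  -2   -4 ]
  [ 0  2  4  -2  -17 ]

[[1, 0, 0, 2, 0], [0, 1, 0, 3, 0], [0, 0, 1, -2, 0], [0, 0, 0, 0, 1]]

Swap R1 and R2.
  [ 1  0  0   2    0 ]
  [ 0  1  2  -1   -8 ]
  [ 0  0  1  -2   -4 ]
  [ 0  2  4  -2  -17 ]
Subtract 2 times R2 from R4.
  [ 1  0  0   2   0 ]
  [ 0  1  2  -1  -8 ]
  [ 0  0  1  -2  -4 ]
  [ 0  0  0   0  -1 ]
Multiply R4 by -1.
  [ 1  0  0   2   0 ]
  [ 0  1  2  -1  -8 ]
  [ 0  0  1  -2  -4 ]
  [ 0  0  0   0   1 ]
Add 4 times R4 to R3.
  [ 1  0  0   2   0 ]
  [ 0  1  2  -1  -8 ]
  [ 0  0  1  -2   0 ]
  [ 0  0  0   0   1 ]
Add 8 times R4 to R2.
  [ 1  0  0   2  0 ]
  [ 0  1  2  -1  0 ]
  [ 0  0  1  -2  0 ]
  [ 0  0  0   0  1 ]
Subtract 2 times R3 from R2.
  [ 1  0  0   2  0 ]
  [ 0  1  0   3  0 ]
  [ 0  0  1  -2  0 ]
  [ 0  0  0   0  1 ]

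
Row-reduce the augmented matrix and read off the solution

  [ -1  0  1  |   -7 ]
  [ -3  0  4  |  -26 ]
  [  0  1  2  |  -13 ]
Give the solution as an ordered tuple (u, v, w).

r1 → -1·r1
  [  1  0  -1  |    7 ]
  [ -3  0   4  |  -26 ]
  [  0  1   2  |  -13 ]
r2 → r2 + 3·r1
  [ 1  0  -1  |    7 ]
  [ 0  0   1  |   -5 ]
  [ 0  1   2  |  -13 ]
r2 <-> r3
  [ 1  0  -1  |    7 ]
  [ 0  1   2  |  -13 ]
  [ 0  0   1  |   -5 ]
r2 → r2 − 2·r3
  [ 1  0  -1  |   7 ]
  [ 0  1   0  |  -3 ]
  [ 0  0   1  |  -5 ]
r1 → r1 + r3
  [ 1  0  0  |   2 ]
  [ 0  1  0  |  -3 ]
  [ 0  0  1  |  -5 ]
Reading off the last column: u = 2, v = -3, w = -5.

(2, -3, -5)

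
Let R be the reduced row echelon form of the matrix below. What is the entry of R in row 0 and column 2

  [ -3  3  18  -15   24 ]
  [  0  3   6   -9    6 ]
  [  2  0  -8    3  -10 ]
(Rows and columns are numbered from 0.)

Multiply R1 by -1/3.
  [ 1  -1  -6   5   -8 ]
  [ 0   3   6  -9    6 ]
  [ 2   0  -8   3  -10 ]
Subtract 2 times R1 from R3.
  [ 1  -1  -6   5  -8 ]
  [ 0   3   6  -9   6 ]
  [ 0   2   4  -7   6 ]
Multiply R2 by 1/3.
  [ 1  -1  -6   5  -8 ]
  [ 0   1   2  -3   2 ]
  [ 0   2   4  -7   6 ]
Subtract 2 times R2 from R3.
  [ 1  -1  -6   5  -8 ]
  [ 0   1   2  -3   2 ]
  [ 0   0   0  -1   2 ]
Multiply R3 by -1.
  [ 1  -1  -6   5  -8 ]
  [ 0   1   2  -3   2 ]
  [ 0   0   0   1  -2 ]
Add 3 times R3 to R2.
  [ 1  -1  -6  5  -8 ]
  [ 0   1   2  0  -4 ]
  [ 0   0   0  1  -2 ]
Subtract 5 times R3 from R1.
  [ 1  -1  -6  0   2 ]
  [ 0   1   2  0  -4 ]
  [ 0   0   0  1  -2 ]
Add R2 to R1.
  [ 1  0  -4  0  -2 ]
  [ 0  1   2  0  -4 ]
  [ 0  0   0  1  -2 ]

-4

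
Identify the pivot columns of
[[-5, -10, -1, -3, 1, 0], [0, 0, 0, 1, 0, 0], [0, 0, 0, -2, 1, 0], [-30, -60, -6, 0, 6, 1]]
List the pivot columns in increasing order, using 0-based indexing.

0, 3, 4, 5

R1 := -1/5·R1
  [   1    2  1/5  3/5  -1/5  0 ]
  [   0    0    0    1     0  0 ]
  [   0    0    0   -2     1  0 ]
  [ -30  -60   -6    0     6  1 ]
R4 := R4 + 30·R1
  [ 1  2  1/5  3/5  -1/5  0 ]
  [ 0  0    0    1     0  0 ]
  [ 0  0    0   -2     1  0 ]
  [ 0  0    0   18     0  1 ]
R3 := R3 + 2·R2
  [ 1  2  1/5  3/5  -1/5  0 ]
  [ 0  0    0    1     0  0 ]
  [ 0  0    0    0     1  0 ]
  [ 0  0    0   18     0  1 ]
R4 := R4 − 18·R2
  [ 1  2  1/5  3/5  -1/5  0 ]
  [ 0  0    0    1     0  0 ]
  [ 0  0    0    0     1  0 ]
  [ 0  0    0    0     0  1 ]
R1 := R1 + 1/5·R3
  [ 1  2  1/5  3/5  0  0 ]
  [ 0  0    0    1  0  0 ]
  [ 0  0    0    0  1  0 ]
  [ 0  0    0    0  0  1 ]
R1 := R1 − 3/5·R2
  [ 1  2  1/5  0  0  0 ]
  [ 0  0    0  1  0  0 ]
  [ 0  0    0  0  1  0 ]
  [ 0  0    0  0  0  1 ]
Pivot columns are the columns containing a leading 1.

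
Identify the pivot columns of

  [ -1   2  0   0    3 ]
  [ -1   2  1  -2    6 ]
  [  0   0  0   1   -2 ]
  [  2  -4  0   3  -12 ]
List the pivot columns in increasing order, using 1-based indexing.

R1 ← -1·R1
  [  1  -2  0   0   -3 ]
  [ -1   2  1  -2    6 ]
  [  0   0  0   1   -2 ]
  [  2  -4  0   3  -12 ]
R2 ← R2 + R1
  [ 1  -2  0   0   -3 ]
  [ 0   0  1  -2    3 ]
  [ 0   0  0   1   -2 ]
  [ 2  -4  0   3  -12 ]
R4 ← R4 − 2·R1
  [ 1  -2  0   0  -3 ]
  [ 0   0  1  -2   3 ]
  [ 0   0  0   1  -2 ]
  [ 0   0  0   3  -6 ]
R4 ← R4 − 3·R3
  [ 1  -2  0   0  -3 ]
  [ 0   0  1  -2   3 ]
  [ 0   0  0   1  -2 ]
  [ 0   0  0   0   0 ]
R2 ← R2 + 2·R3
  [ 1  -2  0  0  -3 ]
  [ 0   0  1  0  -1 ]
  [ 0   0  0  1  -2 ]
  [ 0   0  0  0   0 ]
Pivot columns are the columns containing a leading 1.

1, 3, 4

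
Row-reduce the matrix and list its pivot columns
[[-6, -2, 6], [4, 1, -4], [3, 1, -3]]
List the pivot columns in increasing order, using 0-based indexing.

0, 1

R1 → -1/6·R1
  [ 1  1/3  -1 ]
  [ 4    1  -4 ]
  [ 3    1  -3 ]
R2 → R2 − 4·R1
  [ 1   1/3  -1 ]
  [ 0  -1/3   0 ]
  [ 3     1  -3 ]
R3 → R3 − 3·R1
  [ 1   1/3  -1 ]
  [ 0  -1/3   0 ]
  [ 0     0   0 ]
R2 → -3·R2
  [ 1  1/3  -1 ]
  [ 0    1   0 ]
  [ 0    0   0 ]
R1 → R1 − 1/3·R2
  [ 1  0  -1 ]
  [ 0  1   0 ]
  [ 0  0   0 ]
Pivot columns are the columns containing a leading 1.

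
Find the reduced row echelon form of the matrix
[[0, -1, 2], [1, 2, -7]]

r1 ↔ r2
  [ 1   2  -7 ]
  [ 0  -1   2 ]
r2 := -1·r2
  [ 1  2  -7 ]
  [ 0  1  -2 ]
r1 := r1 − 2·r2
  [ 1  0  -3 ]
  [ 0  1  -2 ]

[[1, 0, -3], [0, 1, -2]]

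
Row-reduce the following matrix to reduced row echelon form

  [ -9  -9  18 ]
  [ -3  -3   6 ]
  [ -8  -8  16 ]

r1 → -1/9·r1
  [  1   1  -2 ]
  [ -3  -3   6 ]
  [ -8  -8  16 ]
r2 → r2 + 3·r1
  [  1   1  -2 ]
  [  0   0   0 ]
  [ -8  -8  16 ]
r3 → r3 + 8·r1
  [ 1  1  -2 ]
  [ 0  0   0 ]
  [ 0  0   0 ]

[[1, 1, -2], [0, 0, 0], [0, 0, 0]]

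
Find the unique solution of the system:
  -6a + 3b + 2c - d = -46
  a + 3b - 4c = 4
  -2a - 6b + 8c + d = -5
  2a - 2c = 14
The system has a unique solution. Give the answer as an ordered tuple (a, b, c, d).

(5, -3, -2, 3)

Form the augmented matrix and row-reduce:
  [ -6   3   2  -1  |  -46 ]
  [  1   3  -4   0  |    4 ]
  [ -2  -6   8   1  |   -5 ]
  [  2   0  -2   0  |   14 ]
R1 := -1/6·R1
  [  1  -1/2  -1/3  1/6  |  23/3 ]
  [  1     3    -4    0  |     4 ]
  [ -2    -6     8    1  |    -5 ]
  [  2     0    -2    0  |    14 ]
R2 := R2 − R1
  [  1  -1/2   -1/3   1/6  |   23/3 ]
  [  0   7/2  -11/3  -1/6  |  -11/3 ]
  [ -2    -6      8     1  |     -5 ]
  [  2     0     -2     0  |     14 ]
R3 := R3 + 2·R1
  [ 1  -1/2   -1/3   1/6  |   23/3 ]
  [ 0   7/2  -11/3  -1/6  |  -11/3 ]
  [ 0    -7   22/3   4/3  |   31/3 ]
  [ 2     0     -2     0  |     14 ]
R4 := R4 − 2·R1
  [ 1  -1/2   -1/3   1/6  |   23/3 ]
  [ 0   7/2  -11/3  -1/6  |  -11/3 ]
  [ 0    -7   22/3   4/3  |   31/3 ]
  [ 0     1   -4/3  -1/3  |   -4/3 ]
R2 := 2/7·R2
  [ 1  -1/2    -1/3    1/6  |    23/3 ]
  [ 0     1  -22/21  -1/21  |  -22/21 ]
  [ 0    -7    22/3    4/3  |    31/3 ]
  [ 0     1    -4/3   -1/3  |    -4/3 ]
R3 := R3 + 7·R2
  [ 1  -1/2    -1/3    1/6  |    23/3 ]
  [ 0     1  -22/21  -1/21  |  -22/21 ]
  [ 0     0       0      1  |       3 ]
  [ 0     1    -4/3   -1/3  |    -4/3 ]
R4 := R4 − R2
  [ 1  -1/2    -1/3    1/6  |    23/3 ]
  [ 0     1  -22/21  -1/21  |  -22/21 ]
  [ 0     0       0      1  |       3 ]
  [ 0     0    -2/7   -2/7  |    -2/7 ]
R3 <=> R4
  [ 1  -1/2    -1/3    1/6  |    23/3 ]
  [ 0     1  -22/21  -1/21  |  -22/21 ]
  [ 0     0    -2/7   -2/7  |    -2/7 ]
  [ 0     0       0      1  |       3 ]
R3 := -7/2·R3
  [ 1  -1/2    -1/3    1/6  |    23/3 ]
  [ 0     1  -22/21  -1/21  |  -22/21 ]
  [ 0     0       1      1  |       1 ]
  [ 0     0       0      1  |       3 ]
R3 := R3 − R4
  [ 1  -1/2    -1/3    1/6  |    23/3 ]
  [ 0     1  -22/21  -1/21  |  -22/21 ]
  [ 0     0       1      0  |      -2 ]
  [ 0     0       0      1  |       3 ]
R2 := R2 + 1/21·R4
  [ 1  -1/2    -1/3  1/6  |    23/3 ]
  [ 0     1  -22/21    0  |  -19/21 ]
  [ 0     0       1    0  |      -2 ]
  [ 0     0       0    1  |       3 ]
R1 := R1 − 1/6·R4
  [ 1  -1/2    -1/3  0  |    43/6 ]
  [ 0     1  -22/21  0  |  -19/21 ]
  [ 0     0       1  0  |      -2 ]
  [ 0     0       0  1  |       3 ]
R2 := R2 + 22/21·R3
  [ 1  -1/2  -1/3  0  |  43/6 ]
  [ 0     1     0  0  |    -3 ]
  [ 0     0     1  0  |    -2 ]
  [ 0     0     0  1  |     3 ]
R1 := R1 + 1/3·R3
  [ 1  -1/2  0  0  |  13/2 ]
  [ 0     1  0  0  |    -3 ]
  [ 0     0  1  0  |    -2 ]
  [ 0     0  0  1  |     3 ]
R1 := R1 + 1/2·R2
  [ 1  0  0  0  |   5 ]
  [ 0  1  0  0  |  -3 ]
  [ 0  0  1  0  |  -2 ]
  [ 0  0  0  1  |   3 ]
Reading off the last column: a = 5, b = -3, c = -2, d = 3.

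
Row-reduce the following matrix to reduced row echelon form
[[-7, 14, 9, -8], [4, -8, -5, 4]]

ρ1 := -1/7·ρ1
ρ2 := ρ2 − 4·ρ1
ρ2 := 7·ρ2
ρ1 := ρ1 + 9/7·ρ2

[[1, -2, 0, -4], [0, 0, 1, -4]]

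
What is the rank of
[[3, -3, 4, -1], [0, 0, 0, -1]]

R1 := 1/3·R1
  [ 1  -1  4/3  -1/3 ]
  [ 0   0    0    -1 ]
R2 := -1·R2
  [ 1  -1  4/3  -1/3 ]
  [ 0   0    0     1 ]
R1 := R1 + 1/3·R2
  [ 1  -1  4/3  0 ]
  [ 0   0    0  1 ]
The reduced form has 2 nonzero rows.

rank = 2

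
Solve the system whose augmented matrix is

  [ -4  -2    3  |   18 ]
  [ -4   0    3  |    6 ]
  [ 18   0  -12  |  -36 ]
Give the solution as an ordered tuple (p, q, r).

Multiply r1 by -1/4.
  [  1  1/2  -3/4  |  -9/2 ]
  [ -4    0     3  |     6 ]
  [ 18    0   -12  |   -36 ]
Add 4 times r1 to r2.
  [  1  1/2  -3/4  |  -9/2 ]
  [  0    2     0  |   -12 ]
  [ 18    0   -12  |   -36 ]
Subtract 18 times r1 from r3.
  [ 1  1/2  -3/4  |  -9/2 ]
  [ 0    2     0  |   -12 ]
  [ 0   -9   3/2  |    45 ]
Multiply r2 by 1/2.
  [ 1  1/2  -3/4  |  -9/2 ]
  [ 0    1     0  |    -6 ]
  [ 0   -9   3/2  |    45 ]
Add 9 times r2 to r3.
  [ 1  1/2  -3/4  |  -9/2 ]
  [ 0    1     0  |    -6 ]
  [ 0    0   3/2  |    -9 ]
Multiply r3 by 2/3.
  [ 1  1/2  -3/4  |  -9/2 ]
  [ 0    1     0  |    -6 ]
  [ 0    0     1  |    -6 ]
Add 3/4 times r3 to r1.
  [ 1  1/2  0  |  -9 ]
  [ 0    1  0  |  -6 ]
  [ 0    0  1  |  -6 ]
Subtract 1/2 times r2 from r1.
  [ 1  0  0  |  -6 ]
  [ 0  1  0  |  -6 ]
  [ 0  0  1  |  -6 ]
Reading off the last column: p = -6, q = -6, r = -6.

(-6, -6, -6)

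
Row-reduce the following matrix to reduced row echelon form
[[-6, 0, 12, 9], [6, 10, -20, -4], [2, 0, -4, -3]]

[[1, 0, -2, -3/2], [0, 1, -4/5, 1/2], [0, 0, 0, 0]]

ρ1 ← -1/6·ρ1
  [ 1   0   -2  -3/2 ]
  [ 6  10  -20    -4 ]
  [ 2   0   -4    -3 ]
ρ2 ← ρ2 − 6·ρ1
  [ 1   0  -2  -3/2 ]
  [ 0  10  -8     5 ]
  [ 2   0  -4    -3 ]
ρ3 ← ρ3 − 2·ρ1
  [ 1   0  -2  -3/2 ]
  [ 0  10  -8     5 ]
  [ 0   0   0     0 ]
ρ2 ← 1/10·ρ2
  [ 1  0    -2  -3/2 ]
  [ 0  1  -4/5   1/2 ]
  [ 0  0     0     0 ]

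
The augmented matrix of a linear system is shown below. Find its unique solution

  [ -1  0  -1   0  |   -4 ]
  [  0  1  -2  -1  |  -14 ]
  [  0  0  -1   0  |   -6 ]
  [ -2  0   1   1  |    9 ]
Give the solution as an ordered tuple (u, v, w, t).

R1 := -1·R1
R4 := R4 + 2·R1
R3 := -1·R3
R4 := R4 − 3·R3
R2 := R2 + R4
R2 := R2 + 2·R3
R1 := R1 − R3
Reading off the last column: u = -2, v = -3, w = 6, t = -1.

(-2, -3, 6, -1)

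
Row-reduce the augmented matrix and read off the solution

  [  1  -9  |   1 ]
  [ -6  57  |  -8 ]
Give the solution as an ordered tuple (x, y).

Add 6 times r1 to r2.
  [ 1  -9  |   1 ]
  [ 0   3  |  -2 ]
Multiply r2 by 1/3.
  [ 1  -9  |     1 ]
  [ 0   1  |  -2/3 ]
Add 9 times r2 to r1.
  [ 1  0  |    -5 ]
  [ 0  1  |  -2/3 ]
Reading off the last column: x = -5, y = -2/3.

(-5, -2/3)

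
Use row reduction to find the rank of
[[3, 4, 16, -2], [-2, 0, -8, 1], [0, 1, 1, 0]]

rank = 3

r1 ← 1/3·r1
  [  1  4/3  16/3  -2/3 ]
  [ -2    0    -8     1 ]
  [  0    1     1     0 ]
r2 ← r2 + 2·r1
  [ 1  4/3  16/3  -2/3 ]
  [ 0  8/3   8/3  -1/3 ]
  [ 0    1     1     0 ]
r2 ← 3/8·r2
  [ 1  4/3  16/3  -2/3 ]
  [ 0    1     1  -1/8 ]
  [ 0    1     1     0 ]
r3 ← r3 − r2
  [ 1  4/3  16/3  -2/3 ]
  [ 0    1     1  -1/8 ]
  [ 0    0     0   1/8 ]
r3 ← 8·r3
  [ 1  4/3  16/3  -2/3 ]
  [ 0    1     1  -1/8 ]
  [ 0    0     0     1 ]
r2 ← r2 + 1/8·r3
  [ 1  4/3  16/3  -2/3 ]
  [ 0    1     1     0 ]
  [ 0    0     0     1 ]
r1 ← r1 + 2/3·r3
  [ 1  4/3  16/3  0 ]
  [ 0    1     1  0 ]
  [ 0    0     0  1 ]
r1 ← r1 − 4/3·r2
  [ 1  0  4  0 ]
  [ 0  1  1  0 ]
  [ 0  0  0  1 ]
The reduced form has 3 nonzero rows.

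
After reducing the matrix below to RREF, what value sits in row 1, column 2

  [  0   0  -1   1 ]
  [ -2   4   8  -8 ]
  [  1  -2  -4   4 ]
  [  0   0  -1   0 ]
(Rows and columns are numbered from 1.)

-2

Swap R1 and R2.
  [ -2   4   8  -8 ]
  [  0   0  -1   1 ]
  [  1  -2  -4   4 ]
  [  0   0  -1   0 ]
Multiply R1 by -1/2.
  [ 1  -2  -4  4 ]
  [ 0   0  -1  1 ]
  [ 1  -2  -4  4 ]
  [ 0   0  -1  0 ]
Subtract R1 from R3.
  [ 1  -2  -4  4 ]
  [ 0   0  -1  1 ]
  [ 0   0   0  0 ]
  [ 0   0  -1  0 ]
Multiply R2 by -1.
  [ 1  -2  -4   4 ]
  [ 0   0   1  -1 ]
  [ 0   0   0   0 ]
  [ 0   0  -1   0 ]
Add R2 to R4.
  [ 1  -2  -4   4 ]
  [ 0   0   1  -1 ]
  [ 0   0   0   0 ]
  [ 0   0   0  -1 ]
Swap R3 and R4.
  [ 1  -2  -4   4 ]
  [ 0   0   1  -1 ]
  [ 0   0   0  -1 ]
  [ 0   0   0   0 ]
Multiply R3 by -1.
  [ 1  -2  -4   4 ]
  [ 0   0   1  -1 ]
  [ 0   0   0   1 ]
  [ 0   0   0   0 ]
Add R3 to R2.
  [ 1  -2  -4  4 ]
  [ 0   0   1  0 ]
  [ 0   0   0  1 ]
  [ 0   0   0  0 ]
Subtract 4 times R3 from R1.
  [ 1  -2  -4  0 ]
  [ 0   0   1  0 ]
  [ 0   0   0  1 ]
  [ 0   0   0  0 ]
Add 4 times R2 to R1.
  [ 1  -2  0  0 ]
  [ 0   0  1  0 ]
  [ 0   0  0  1 ]
  [ 0   0  0  0 ]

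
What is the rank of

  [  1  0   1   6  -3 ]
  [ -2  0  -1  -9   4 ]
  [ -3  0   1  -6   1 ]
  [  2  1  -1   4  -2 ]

r2 -> r2 + 2·r1
r3 -> r3 + 3·r1
r4 -> r4 − 2·r1
r2 ↔ r4
r3 -> 1/4·r3
r4 -> r4 − r3
r2 -> r2 + 3·r3
r1 -> r1 − r3
The reduced form has 3 nonzero rows.

rank = 3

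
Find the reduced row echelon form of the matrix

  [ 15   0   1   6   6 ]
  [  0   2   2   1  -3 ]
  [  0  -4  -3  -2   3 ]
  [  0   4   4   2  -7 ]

[[1, 0, 0, 2/5, 0], [0, 1, 0, 1/2, 0], [0, 0, 1, 0, 0], [0, 0, 0, 0, 1]]

R1 ← 1/15·R1
  [ 1   0  1/15  2/5  2/5 ]
  [ 0   2     2    1   -3 ]
  [ 0  -4    -3   -2    3 ]
  [ 0   4     4    2   -7 ]
R2 ← 1/2·R2
  [ 1   0  1/15  2/5   2/5 ]
  [ 0   1     1  1/2  -3/2 ]
  [ 0  -4    -3   -2     3 ]
  [ 0   4     4    2    -7 ]
R3 ← R3 + 4·R2
  [ 1  0  1/15  2/5   2/5 ]
  [ 0  1     1  1/2  -3/2 ]
  [ 0  0     1    0    -3 ]
  [ 0  4     4    2    -7 ]
R4 ← R4 − 4·R2
  [ 1  0  1/15  2/5   2/5 ]
  [ 0  1     1  1/2  -3/2 ]
  [ 0  0     1    0    -3 ]
  [ 0  0     0    0    -1 ]
R4 ← -1·R4
  [ 1  0  1/15  2/5   2/5 ]
  [ 0  1     1  1/2  -3/2 ]
  [ 0  0     1    0    -3 ]
  [ 0  0     0    0     1 ]
R3 ← R3 + 3·R4
  [ 1  0  1/15  2/5   2/5 ]
  [ 0  1     1  1/2  -3/2 ]
  [ 0  0     1    0     0 ]
  [ 0  0     0    0     1 ]
R2 ← R2 + 3/2·R4
  [ 1  0  1/15  2/5  2/5 ]
  [ 0  1     1  1/2    0 ]
  [ 0  0     1    0    0 ]
  [ 0  0     0    0    1 ]
R1 ← R1 − 2/5·R4
  [ 1  0  1/15  2/5  0 ]
  [ 0  1     1  1/2  0 ]
  [ 0  0     1    0  0 ]
  [ 0  0     0    0  1 ]
R2 ← R2 − R3
  [ 1  0  1/15  2/5  0 ]
  [ 0  1     0  1/2  0 ]
  [ 0  0     1    0  0 ]
  [ 0  0     0    0  1 ]
R1 ← R1 − 1/15·R3
  [ 1  0  0  2/5  0 ]
  [ 0  1  0  1/2  0 ]
  [ 0  0  1    0  0 ]
  [ 0  0  0    0  1 ]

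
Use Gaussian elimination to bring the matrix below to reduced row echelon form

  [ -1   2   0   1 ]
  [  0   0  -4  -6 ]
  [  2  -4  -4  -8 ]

R1 := -1·R1
R3 := R3 − 2·R1
R2 := -1/4·R2
R3 := R3 + 4·R2

[[1, -2, 0, -1], [0, 0, 1, 3/2], [0, 0, 0, 0]]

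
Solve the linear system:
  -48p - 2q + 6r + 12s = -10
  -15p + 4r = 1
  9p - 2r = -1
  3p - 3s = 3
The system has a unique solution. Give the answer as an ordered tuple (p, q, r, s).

(-1/3, 2, -1, -4/3)

Form the augmented matrix and row-reduce:
  [ -48  -2   6  12  |  -10 ]
  [ -15   0   4   0  |    1 ]
  [   9   0  -2   0  |   -1 ]
  [   3   0   0  -3  |    3 ]
r1 → -1/48·r1
  [   1  1/24  -1/8  -1/4  |  5/24 ]
  [ -15     0     4     0  |     1 ]
  [   9     0    -2     0  |    -1 ]
  [   3     0     0    -3  |     3 ]
r2 → r2 + 15·r1
  [ 1  1/24  -1/8   -1/4  |  5/24 ]
  [ 0   5/8  17/8  -15/4  |  33/8 ]
  [ 9     0    -2      0  |    -1 ]
  [ 3     0     0     -3  |     3 ]
r3 → r3 − 9·r1
  [ 1  1/24  -1/8   -1/4  |   5/24 ]
  [ 0   5/8  17/8  -15/4  |   33/8 ]
  [ 0  -3/8  -7/8    9/4  |  -23/8 ]
  [ 3     0     0     -3  |      3 ]
r4 → r4 − 3·r1
  [ 1  1/24  -1/8   -1/4  |   5/24 ]
  [ 0   5/8  17/8  -15/4  |   33/8 ]
  [ 0  -3/8  -7/8    9/4  |  -23/8 ]
  [ 0  -1/8   3/8   -9/4  |   19/8 ]
r2 → 8/5·r2
  [ 1  1/24  -1/8  -1/4  |   5/24 ]
  [ 0     1  17/5    -6  |   33/5 ]
  [ 0  -3/8  -7/8   9/4  |  -23/8 ]
  [ 0  -1/8   3/8  -9/4  |   19/8 ]
r3 → r3 + 3/8·r2
  [ 1  1/24  -1/8  -1/4  |  5/24 ]
  [ 0     1  17/5    -6  |  33/5 ]
  [ 0     0   2/5     0  |  -2/5 ]
  [ 0  -1/8   3/8  -9/4  |  19/8 ]
r4 → r4 + 1/8·r2
  [ 1  1/24  -1/8  -1/4  |  5/24 ]
  [ 0     1  17/5    -6  |  33/5 ]
  [ 0     0   2/5     0  |  -2/5 ]
  [ 0     0   4/5    -3  |  16/5 ]
r3 → 5/2·r3
  [ 1  1/24  -1/8  -1/4  |  5/24 ]
  [ 0     1  17/5    -6  |  33/5 ]
  [ 0     0     1     0  |    -1 ]
  [ 0     0   4/5    -3  |  16/5 ]
r4 → r4 − 4/5·r3
  [ 1  1/24  -1/8  -1/4  |  5/24 ]
  [ 0     1  17/5    -6  |  33/5 ]
  [ 0     0     1     0  |    -1 ]
  [ 0     0     0    -3  |     4 ]
r4 → -1/3·r4
  [ 1  1/24  -1/8  -1/4  |  5/24 ]
  [ 0     1  17/5    -6  |  33/5 ]
  [ 0     0     1     0  |    -1 ]
  [ 0     0     0     1  |  -4/3 ]
r2 → r2 + 6·r4
  [ 1  1/24  -1/8  -1/4  |  5/24 ]
  [ 0     1  17/5     0  |  -7/5 ]
  [ 0     0     1     0  |    -1 ]
  [ 0     0     0     1  |  -4/3 ]
r1 → r1 + 1/4·r4
  [ 1  1/24  -1/8  0  |  -1/8 ]
  [ 0     1  17/5  0  |  -7/5 ]
  [ 0     0     1  0  |    -1 ]
  [ 0     0     0  1  |  -4/3 ]
r2 → r2 − 17/5·r3
  [ 1  1/24  -1/8  0  |  -1/8 ]
  [ 0     1     0  0  |     2 ]
  [ 0     0     1  0  |    -1 ]
  [ 0     0     0  1  |  -4/3 ]
r1 → r1 + 1/8·r3
  [ 1  1/24  0  0  |  -1/4 ]
  [ 0     1  0  0  |     2 ]
  [ 0     0  1  0  |    -1 ]
  [ 0     0  0  1  |  -4/3 ]
r1 → r1 − 1/24·r2
  [ 1  0  0  0  |  -1/3 ]
  [ 0  1  0  0  |     2 ]
  [ 0  0  1  0  |    -1 ]
  [ 0  0  0  1  |  -4/3 ]
Reading off the last column: p = -1/3, q = 2, r = -1, s = -4/3.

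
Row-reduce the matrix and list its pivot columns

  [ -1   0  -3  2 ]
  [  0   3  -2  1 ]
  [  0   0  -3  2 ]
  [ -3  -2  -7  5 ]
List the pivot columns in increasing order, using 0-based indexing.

Multiply ρ1 by -1.
  [  1   0   3  -2 ]
  [  0   3  -2   1 ]
  [  0   0  -3   2 ]
  [ -3  -2  -7   5 ]
Add 3 times ρ1 to ρ4.
  [ 1   0   3  -2 ]
  [ 0   3  -2   1 ]
  [ 0   0  -3   2 ]
  [ 0  -2   2  -1 ]
Multiply ρ2 by 1/3.
  [ 1   0     3   -2 ]
  [ 0   1  -2/3  1/3 ]
  [ 0   0    -3    2 ]
  [ 0  -2     2   -1 ]
Add 2 times ρ2 to ρ4.
  [ 1  0     3    -2 ]
  [ 0  1  -2/3   1/3 ]
  [ 0  0    -3     2 ]
  [ 0  0   2/3  -1/3 ]
Multiply ρ3 by -1/3.
  [ 1  0     3    -2 ]
  [ 0  1  -2/3   1/3 ]
  [ 0  0     1  -2/3 ]
  [ 0  0   2/3  -1/3 ]
Subtract 2/3 times ρ3 from ρ4.
  [ 1  0     3    -2 ]
  [ 0  1  -2/3   1/3 ]
  [ 0  0     1  -2/3 ]
  [ 0  0     0   1/9 ]
Multiply ρ4 by 9.
  [ 1  0     3    -2 ]
  [ 0  1  -2/3   1/3 ]
  [ 0  0     1  -2/3 ]
  [ 0  0     0     1 ]
Add 2/3 times ρ4 to ρ3.
  [ 1  0     3   -2 ]
  [ 0  1  -2/3  1/3 ]
  [ 0  0     1    0 ]
  [ 0  0     0    1 ]
Subtract 1/3 times ρ4 from ρ2.
  [ 1  0     3  -2 ]
  [ 0  1  -2/3   0 ]
  [ 0  0     1   0 ]
  [ 0  0     0   1 ]
Add 2 times ρ4 to ρ1.
  [ 1  0     3  0 ]
  [ 0  1  -2/3  0 ]
  [ 0  0     1  0 ]
  [ 0  0     0  1 ]
Add 2/3 times ρ3 to ρ2.
  [ 1  0  3  0 ]
  [ 0  1  0  0 ]
  [ 0  0  1  0 ]
  [ 0  0  0  1 ]
Subtract 3 times ρ3 from ρ1.
  [ 1  0  0  0 ]
  [ 0  1  0  0 ]
  [ 0  0  1  0 ]
  [ 0  0  0  1 ]
Pivot columns are the columns containing a leading 1.

0, 1, 2, 3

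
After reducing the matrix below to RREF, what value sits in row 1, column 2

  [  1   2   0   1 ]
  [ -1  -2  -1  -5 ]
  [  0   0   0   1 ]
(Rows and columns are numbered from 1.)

Add R1 to R2.
  [ 1  2   0   1 ]
  [ 0  0  -1  -4 ]
  [ 0  0   0   1 ]
Multiply R2 by -1.
  [ 1  2  0  1 ]
  [ 0  0  1  4 ]
  [ 0  0  0  1 ]
Subtract 4 times R3 from R2.
  [ 1  2  0  1 ]
  [ 0  0  1  0 ]
  [ 0  0  0  1 ]
Subtract R3 from R1.
  [ 1  2  0  0 ]
  [ 0  0  1  0 ]
  [ 0  0  0  1 ]

2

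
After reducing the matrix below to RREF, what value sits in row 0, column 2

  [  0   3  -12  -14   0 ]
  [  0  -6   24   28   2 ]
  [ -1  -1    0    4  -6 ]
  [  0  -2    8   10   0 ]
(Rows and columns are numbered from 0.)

R1 ↔ R3
  [ -1  -1    0    4  -6 ]
  [  0  -6   24   28   2 ]
  [  0   3  -12  -14   0 ]
  [  0  -2    8   10   0 ]
R1 ← -1·R1
  [ 1   1    0   -4  6 ]
  [ 0  -6   24   28  2 ]
  [ 0   3  -12  -14  0 ]
  [ 0  -2    8   10  0 ]
R2 ← -1/6·R2
  [ 1   1    0     -4     6 ]
  [ 0   1   -4  -14/3  -1/3 ]
  [ 0   3  -12    -14     0 ]
  [ 0  -2    8     10     0 ]
R3 ← R3 − 3·R2
  [ 1   1   0     -4     6 ]
  [ 0   1  -4  -14/3  -1/3 ]
  [ 0   0   0      0     1 ]
  [ 0  -2   8     10     0 ]
R4 ← R4 + 2·R2
  [ 1  1   0     -4     6 ]
  [ 0  1  -4  -14/3  -1/3 ]
  [ 0  0   0      0     1 ]
  [ 0  0   0    2/3  -2/3 ]
R3 ↔ R4
  [ 1  1   0     -4     6 ]
  [ 0  1  -4  -14/3  -1/3 ]
  [ 0  0   0    2/3  -2/3 ]
  [ 0  0   0      0     1 ]
R3 ← 3/2·R3
  [ 1  1   0     -4     6 ]
  [ 0  1  -4  -14/3  -1/3 ]
  [ 0  0   0      1    -1 ]
  [ 0  0   0      0     1 ]
R3 ← R3 + R4
  [ 1  1   0     -4     6 ]
  [ 0  1  -4  -14/3  -1/3 ]
  [ 0  0   0      1     0 ]
  [ 0  0   0      0     1 ]
R2 ← R2 + 1/3·R4
  [ 1  1   0     -4  6 ]
  [ 0  1  -4  -14/3  0 ]
  [ 0  0   0      1  0 ]
  [ 0  0   0      0  1 ]
R1 ← R1 − 6·R4
  [ 1  1   0     -4  0 ]
  [ 0  1  -4  -14/3  0 ]
  [ 0  0   0      1  0 ]
  [ 0  0   0      0  1 ]
R2 ← R2 + 14/3·R3
  [ 1  1   0  -4  0 ]
  [ 0  1  -4   0  0 ]
  [ 0  0   0   1  0 ]
  [ 0  0   0   0  1 ]
R1 ← R1 + 4·R3
  [ 1  1   0  0  0 ]
  [ 0  1  -4  0  0 ]
  [ 0  0   0  1  0 ]
  [ 0  0   0  0  1 ]
R1 ← R1 − R2
  [ 1  0   4  0  0 ]
  [ 0  1  -4  0  0 ]
  [ 0  0   0  1  0 ]
  [ 0  0   0  0  1 ]

4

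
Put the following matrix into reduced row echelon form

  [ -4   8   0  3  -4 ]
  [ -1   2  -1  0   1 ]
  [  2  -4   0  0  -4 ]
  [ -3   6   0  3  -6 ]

R1 ← -1/4·R1
  [  1  -2   0  -3/4   1 ]
  [ -1   2  -1     0   1 ]
  [  2  -4   0     0  -4 ]
  [ -3   6   0     3  -6 ]
R2 ← R2 + R1
  [  1  -2   0  -3/4   1 ]
  [  0   0  -1  -3/4   2 ]
  [  2  -4   0     0  -4 ]
  [ -3   6   0     3  -6 ]
R3 ← R3 − 2·R1
  [  1  -2   0  -3/4   1 ]
  [  0   0  -1  -3/4   2 ]
  [  0   0   0   3/2  -6 ]
  [ -3   6   0     3  -6 ]
R4 ← R4 + 3·R1
  [ 1  -2   0  -3/4   1 ]
  [ 0   0  -1  -3/4   2 ]
  [ 0   0   0   3/2  -6 ]
  [ 0   0   0   3/4  -3 ]
R2 ← -1·R2
  [ 1  -2  0  -3/4   1 ]
  [ 0   0  1   3/4  -2 ]
  [ 0   0  0   3/2  -6 ]
  [ 0   0  0   3/4  -3 ]
R3 ← 2/3·R3
  [ 1  -2  0  -3/4   1 ]
  [ 0   0  1   3/4  -2 ]
  [ 0   0  0     1  -4 ]
  [ 0   0  0   3/4  -3 ]
R4 ← R4 − 3/4·R3
  [ 1  -2  0  -3/4   1 ]
  [ 0   0  1   3/4  -2 ]
  [ 0   0  0     1  -4 ]
  [ 0   0  0     0   0 ]
R2 ← R2 − 3/4·R3
  [ 1  -2  0  -3/4   1 ]
  [ 0   0  1     0   1 ]
  [ 0   0  0     1  -4 ]
  [ 0   0  0     0   0 ]
R1 ← R1 + 3/4·R3
  [ 1  -2  0  0  -2 ]
  [ 0   0  1  0   1 ]
  [ 0   0  0  1  -4 ]
  [ 0   0  0  0   0 ]

[[1, -2, 0, 0, -2], [0, 0, 1, 0, 1], [0, 0, 0, 1, -4], [0, 0, 0, 0, 0]]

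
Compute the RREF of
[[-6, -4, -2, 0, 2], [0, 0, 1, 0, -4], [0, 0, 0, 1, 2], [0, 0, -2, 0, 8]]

ρ1 → -1/6·ρ1
  [ 1  2/3  1/3  0  -1/3 ]
  [ 0    0    1  0    -4 ]
  [ 0    0    0  1     2 ]
  [ 0    0   -2  0     8 ]
ρ4 → ρ4 + 2·ρ2
  [ 1  2/3  1/3  0  -1/3 ]
  [ 0    0    1  0    -4 ]
  [ 0    0    0  1     2 ]
  [ 0    0    0  0     0 ]
ρ1 → ρ1 − 1/3·ρ2
  [ 1  2/3  0  0   1 ]
  [ 0    0  1  0  -4 ]
  [ 0    0  0  1   2 ]
  [ 0    0  0  0   0 ]

[[1, 2/3, 0, 0, 1], [0, 0, 1, 0, -4], [0, 0, 0, 1, 2], [0, 0, 0, 0, 0]]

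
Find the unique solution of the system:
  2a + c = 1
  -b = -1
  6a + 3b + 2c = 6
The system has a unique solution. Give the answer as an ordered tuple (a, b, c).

(1/2, 1, 0)

Form the augmented matrix and row-reduce:
  [ 2   0  1  |   1 ]
  [ 0  -1  0  |  -1 ]
  [ 6   3  2  |   6 ]
R1 := 1/2·R1
R3 := R3 − 6·R1
R2 := -1·R2
R3 := R3 − 3·R2
R3 := -1·R3
R1 := R1 − 1/2·R3
Reading off the last column: a = 1/2, b = 1, c = 0.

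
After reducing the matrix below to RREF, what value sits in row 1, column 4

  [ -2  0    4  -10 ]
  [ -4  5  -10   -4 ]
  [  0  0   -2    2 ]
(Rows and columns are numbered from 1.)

R1 → -1/2·R1
  [  1  0   -2   5 ]
  [ -4  5  -10  -4 ]
  [  0  0   -2   2 ]
R2 → R2 + 4·R1
  [ 1  0   -2   5 ]
  [ 0  5  -18  16 ]
  [ 0  0   -2   2 ]
R2 → 1/5·R2
  [ 1  0     -2     5 ]
  [ 0  1  -18/5  16/5 ]
  [ 0  0     -2     2 ]
R3 → -1/2·R3
  [ 1  0     -2     5 ]
  [ 0  1  -18/5  16/5 ]
  [ 0  0      1    -1 ]
R2 → R2 + 18/5·R3
  [ 1  0  -2     5 ]
  [ 0  1   0  -2/5 ]
  [ 0  0   1    -1 ]
R1 → R1 + 2·R3
  [ 1  0  0     3 ]
  [ 0  1  0  -2/5 ]
  [ 0  0  1    -1 ]

3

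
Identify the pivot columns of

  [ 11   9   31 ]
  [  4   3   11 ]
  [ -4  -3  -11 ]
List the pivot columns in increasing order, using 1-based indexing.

Multiply ρ1 by 1/11.
  [  1  9/11  31/11 ]
  [  4     3     11 ]
  [ -4    -3    -11 ]
Subtract 4 times ρ1 from ρ2.
  [  1   9/11  31/11 ]
  [  0  -3/11  -3/11 ]
  [ -4     -3    -11 ]
Add 4 times ρ1 to ρ3.
  [ 1   9/11  31/11 ]
  [ 0  -3/11  -3/11 ]
  [ 0   3/11   3/11 ]
Multiply ρ2 by -11/3.
  [ 1  9/11  31/11 ]
  [ 0     1      1 ]
  [ 0  3/11   3/11 ]
Subtract 3/11 times ρ2 from ρ3.
  [ 1  9/11  31/11 ]
  [ 0     1      1 ]
  [ 0     0      0 ]
Subtract 9/11 times ρ2 from ρ1.
  [ 1  0  2 ]
  [ 0  1  1 ]
  [ 0  0  0 ]
Pivot columns are the columns containing a leading 1.

1, 2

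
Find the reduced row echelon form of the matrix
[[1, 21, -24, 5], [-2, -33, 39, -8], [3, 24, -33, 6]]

[[1, 0, -3, 0], [0, 1, -1, 0], [0, 0, 0, 1]]

Add 2 times ρ1 to ρ2.
  [ 1  21  -24  5 ]
  [ 0   9   -9  2 ]
  [ 3  24  -33  6 ]
Subtract 3 times ρ1 from ρ3.
  [ 1   21  -24   5 ]
  [ 0    9   -9   2 ]
  [ 0  -39   39  -9 ]
Multiply ρ2 by 1/9.
  [ 1   21  -24    5 ]
  [ 0    1   -1  2/9 ]
  [ 0  -39   39   -9 ]
Add 39 times ρ2 to ρ3.
  [ 1  21  -24     5 ]
  [ 0   1   -1   2/9 ]
  [ 0   0    0  -1/3 ]
Multiply ρ3 by -3.
  [ 1  21  -24    5 ]
  [ 0   1   -1  2/9 ]
  [ 0   0    0    1 ]
Subtract 2/9 times ρ3 from ρ2.
  [ 1  21  -24  5 ]
  [ 0   1   -1  0 ]
  [ 0   0    0  1 ]
Subtract 5 times ρ3 from ρ1.
  [ 1  21  -24  0 ]
  [ 0   1   -1  0 ]
  [ 0   0    0  1 ]
Subtract 21 times ρ2 from ρ1.
  [ 1  0  -3  0 ]
  [ 0  1  -1  0 ]
  [ 0  0   0  1 ]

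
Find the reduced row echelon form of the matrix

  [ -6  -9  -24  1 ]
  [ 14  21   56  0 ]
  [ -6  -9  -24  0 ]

R1 -> -1/6·R1
  [  1  3/2    4  -1/6 ]
  [ 14   21   56     0 ]
  [ -6   -9  -24     0 ]
R2 -> R2 − 14·R1
  [  1  3/2    4  -1/6 ]
  [  0    0    0   7/3 ]
  [ -6   -9  -24     0 ]
R3 -> R3 + 6·R1
  [ 1  3/2  4  -1/6 ]
  [ 0    0  0   7/3 ]
  [ 0    0  0    -1 ]
R2 -> 3/7·R2
  [ 1  3/2  4  -1/6 ]
  [ 0    0  0     1 ]
  [ 0    0  0    -1 ]
R3 -> R3 + R2
  [ 1  3/2  4  -1/6 ]
  [ 0    0  0     1 ]
  [ 0    0  0     0 ]
R1 -> R1 + 1/6·R2
  [ 1  3/2  4  0 ]
  [ 0    0  0  1 ]
  [ 0    0  0  0 ]

[[1, 3/2, 4, 0], [0, 0, 0, 1], [0, 0, 0, 0]]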